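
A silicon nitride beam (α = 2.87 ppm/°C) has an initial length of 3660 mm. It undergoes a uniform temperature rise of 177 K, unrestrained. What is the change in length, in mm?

1.86 mm

ΔL = α·L₀·ΔT = 2.87×10⁻⁶ × 3660 mm × 177.0 K = 1.86 mm.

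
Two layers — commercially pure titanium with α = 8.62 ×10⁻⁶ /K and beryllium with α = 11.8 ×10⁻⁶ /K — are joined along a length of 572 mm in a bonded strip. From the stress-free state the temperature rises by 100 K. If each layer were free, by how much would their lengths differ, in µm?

Δα = |8.62 − 11.8|×10⁻⁶/K = 3.18×10⁻⁶/K.
ΔL_mismatch = Δα·L·ΔT = 3.18×10⁻⁶ × 572.0 mm × 100.0 K = 182 µm.

182 µm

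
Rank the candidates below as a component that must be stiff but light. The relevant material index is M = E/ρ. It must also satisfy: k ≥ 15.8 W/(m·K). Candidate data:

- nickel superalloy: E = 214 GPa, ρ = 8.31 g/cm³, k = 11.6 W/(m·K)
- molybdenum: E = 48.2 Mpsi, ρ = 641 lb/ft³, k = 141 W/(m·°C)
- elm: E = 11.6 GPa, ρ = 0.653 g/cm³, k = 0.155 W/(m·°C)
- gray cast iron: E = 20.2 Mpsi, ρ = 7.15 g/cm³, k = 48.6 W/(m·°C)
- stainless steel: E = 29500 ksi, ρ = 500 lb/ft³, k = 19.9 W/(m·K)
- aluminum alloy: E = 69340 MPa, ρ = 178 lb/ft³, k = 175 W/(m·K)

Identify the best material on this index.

molybdenum

Screen on constraints: k ≥ 15.8 W/(m·K). Survivors: molybdenum, gray cast iron, stainless steel, aluminum alloy.
Putting every candidate on a common basis:
  molybdenum: E = 332.3 GPa, ρ = 10270 kg/m³
  gray cast iron: E = 139.3 GPa, ρ = 7150 kg/m³
  stainless steel: E = 203.4 GPa, ρ = 8009 kg/m³
  aluminum alloy: E = 69.34 GPa, ρ = 2851 kg/m³
  molybdenum: M = 32.4 MN·m/kg
  stainless steel: M = 25.4 MN·m/kg
  aluminum alloy: M = 24.3 MN·m/kg
  gray cast iron: M = 19.5 MN·m/kg
Highest index: molybdenum.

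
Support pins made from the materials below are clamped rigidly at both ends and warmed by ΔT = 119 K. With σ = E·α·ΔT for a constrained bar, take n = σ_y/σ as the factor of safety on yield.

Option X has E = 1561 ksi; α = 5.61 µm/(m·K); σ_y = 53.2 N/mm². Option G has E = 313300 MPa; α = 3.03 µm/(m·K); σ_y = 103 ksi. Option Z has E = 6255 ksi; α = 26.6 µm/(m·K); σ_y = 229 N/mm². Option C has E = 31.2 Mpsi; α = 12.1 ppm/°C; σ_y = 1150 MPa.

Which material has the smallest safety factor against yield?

Per material, after unit conversion:
  option X: E = 10.76, α = 5.61, σ_y = 53.20 → σ = 7.19 MPa, n = 7.40
  option G: E = 313.3, α = 3.03, σ_y = 710.2 → σ = 113 MPa, n = 6.29
  option Z: E = 43.13, α = 26.6, σ_y = 229.0 → σ = 137 MPa, n = 1.68
  option C: E = 215.1, α = 12.1, σ_y = 1150 → σ = 310 MPa, n = 3.71
Smallest n: option Z with n = 1.68.

option Z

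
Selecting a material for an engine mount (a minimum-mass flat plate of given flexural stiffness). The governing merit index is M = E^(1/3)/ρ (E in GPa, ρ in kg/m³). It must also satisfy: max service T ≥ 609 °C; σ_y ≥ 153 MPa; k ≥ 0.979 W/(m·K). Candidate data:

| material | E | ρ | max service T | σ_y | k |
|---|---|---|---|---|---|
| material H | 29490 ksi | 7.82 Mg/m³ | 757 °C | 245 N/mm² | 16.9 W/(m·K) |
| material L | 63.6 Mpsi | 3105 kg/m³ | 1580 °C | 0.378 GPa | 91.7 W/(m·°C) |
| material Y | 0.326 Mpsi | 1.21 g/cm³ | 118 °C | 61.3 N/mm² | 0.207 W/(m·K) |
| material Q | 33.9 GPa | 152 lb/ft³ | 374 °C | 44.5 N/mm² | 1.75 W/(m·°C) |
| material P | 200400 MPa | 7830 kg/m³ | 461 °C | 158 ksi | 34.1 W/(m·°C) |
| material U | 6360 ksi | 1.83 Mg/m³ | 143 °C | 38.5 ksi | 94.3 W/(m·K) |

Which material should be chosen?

material L

Screen on constraints: max service T ≥ 609 °C; σ_y ≥ 153 MPa; k ≥ 0.979 W/(m·K). Survivors: material H, material L.
After converting to SI:
  material H: E = 203.3 GPa, ρ = 7820 kg/m³
  material L: E = 438.5 GPa, ρ = 3105 kg/m³
  material L: M = 2.45×10⁻³
  material H: M = 0.752×10⁻³
Material L ranks first.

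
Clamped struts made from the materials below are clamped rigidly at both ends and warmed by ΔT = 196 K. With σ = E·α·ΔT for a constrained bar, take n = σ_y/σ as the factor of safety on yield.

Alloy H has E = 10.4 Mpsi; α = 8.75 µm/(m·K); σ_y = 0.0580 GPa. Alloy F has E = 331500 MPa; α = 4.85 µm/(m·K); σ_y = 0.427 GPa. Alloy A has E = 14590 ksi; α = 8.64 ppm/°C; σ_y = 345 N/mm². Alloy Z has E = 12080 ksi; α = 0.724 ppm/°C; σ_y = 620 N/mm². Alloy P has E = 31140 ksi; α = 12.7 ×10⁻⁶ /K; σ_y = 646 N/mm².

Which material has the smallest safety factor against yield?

With everything in SI (GPa, ×10⁻⁶/K, MPa):
  alloy H: E = 71.71, α = 8.75, σ_y = 58.00 → σ = 123 MPa, n = 0.472
  alloy F: E = 331.5, α = 4.85, σ_y = 427.0 → σ = 315 MPa, n = 1.36
  alloy A: E = 100.6, α = 8.64, σ_y = 345.0 → σ = 170 MPa, n = 2.03
  alloy Z: E = 83.29, α = 0.724, σ_y = 620.0 → σ = 11.8 MPa, n = 52.5
  alloy P: E = 214.7, α = 12.7, σ_y = 646.0 → σ = 534 MPa, n = 1.21
Alloy H has the lowest safety factor, n = 0.472.

alloy H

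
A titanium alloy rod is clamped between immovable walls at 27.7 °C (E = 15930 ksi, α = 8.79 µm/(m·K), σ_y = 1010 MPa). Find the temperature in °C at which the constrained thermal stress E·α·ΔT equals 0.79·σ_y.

E = 15930 ksi = 109.8 GPa.
E·α·ΔT = 797.9 MPa ⇒ ΔT = 797.9 / (109.8×10³ × 8.79×10⁻⁶) = 826.5 K.
T = 27.7 + 826.5 = 854.2 °C.

854 °C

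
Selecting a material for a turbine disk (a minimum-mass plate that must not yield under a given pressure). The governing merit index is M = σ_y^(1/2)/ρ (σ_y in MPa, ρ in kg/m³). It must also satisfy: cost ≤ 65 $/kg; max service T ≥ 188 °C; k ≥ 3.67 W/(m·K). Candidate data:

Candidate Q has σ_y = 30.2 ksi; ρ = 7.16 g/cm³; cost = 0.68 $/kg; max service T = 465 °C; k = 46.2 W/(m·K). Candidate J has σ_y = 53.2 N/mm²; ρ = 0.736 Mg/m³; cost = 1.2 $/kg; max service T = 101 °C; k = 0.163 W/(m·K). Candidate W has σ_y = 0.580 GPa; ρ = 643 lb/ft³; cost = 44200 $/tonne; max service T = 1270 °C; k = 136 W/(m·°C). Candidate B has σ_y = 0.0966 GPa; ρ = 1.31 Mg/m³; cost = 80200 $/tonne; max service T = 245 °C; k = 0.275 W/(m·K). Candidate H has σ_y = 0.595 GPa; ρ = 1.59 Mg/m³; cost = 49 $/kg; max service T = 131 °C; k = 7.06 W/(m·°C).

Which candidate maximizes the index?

Screen on constraints: cost ≤ 65 $/kg; max service T ≥ 188 °C; k ≥ 3.67 W/(m·K). Survivors: candidate Q, candidate W.
After converting to SI:
  candidate Q: σ_y = 208.2 MPa, ρ = 7160 kg/m³
  candidate W: σ_y = 580.0 MPa, ρ = 10300 kg/m³
  candidate W: M = 2.34×10⁻³
  candidate Q: M = 2.02×10⁻³
Candidate W has the largest M.

candidate W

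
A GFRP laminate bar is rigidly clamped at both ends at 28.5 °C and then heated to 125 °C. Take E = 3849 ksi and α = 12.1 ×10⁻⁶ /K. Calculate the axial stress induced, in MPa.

E = 3849 ksi = 26.54 GPa.
ΔT = 96.50 K. Constrained thermal stress σ = E·α·ΔT = 26.54×10³ MPa × 12.1×10⁻⁶ × 96.50 = 31.0 MPa (compressive).

31.0 MPa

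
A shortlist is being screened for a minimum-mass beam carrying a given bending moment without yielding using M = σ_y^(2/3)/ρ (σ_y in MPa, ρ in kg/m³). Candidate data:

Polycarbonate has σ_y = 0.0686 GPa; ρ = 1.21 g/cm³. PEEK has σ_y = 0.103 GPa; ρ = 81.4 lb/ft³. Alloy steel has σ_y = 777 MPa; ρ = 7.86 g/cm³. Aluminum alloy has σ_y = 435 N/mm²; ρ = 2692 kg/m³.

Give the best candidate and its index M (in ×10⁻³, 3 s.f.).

In SI units:
  polycarbonate: σ_y = 68.60 MPa, ρ = 1210 kg/m³
  PEEK: σ_y = 103.0 MPa, ρ = 1304 kg/m³
  alloy steel: σ_y = 777.0 MPa, ρ = 7860 kg/m³
  aluminum alloy: σ_y = 435.0 MPa, ρ = 2692 kg/m³
  aluminum alloy: M = 21.3×10⁻³
  PEEK: M = 16.9×10⁻³
  polycarbonate: M = 13.8×10⁻³
  alloy steel: M = 10.8×10⁻³
Aluminum alloy has the largest M.

aluminum alloy, M = 21.3×10⁻³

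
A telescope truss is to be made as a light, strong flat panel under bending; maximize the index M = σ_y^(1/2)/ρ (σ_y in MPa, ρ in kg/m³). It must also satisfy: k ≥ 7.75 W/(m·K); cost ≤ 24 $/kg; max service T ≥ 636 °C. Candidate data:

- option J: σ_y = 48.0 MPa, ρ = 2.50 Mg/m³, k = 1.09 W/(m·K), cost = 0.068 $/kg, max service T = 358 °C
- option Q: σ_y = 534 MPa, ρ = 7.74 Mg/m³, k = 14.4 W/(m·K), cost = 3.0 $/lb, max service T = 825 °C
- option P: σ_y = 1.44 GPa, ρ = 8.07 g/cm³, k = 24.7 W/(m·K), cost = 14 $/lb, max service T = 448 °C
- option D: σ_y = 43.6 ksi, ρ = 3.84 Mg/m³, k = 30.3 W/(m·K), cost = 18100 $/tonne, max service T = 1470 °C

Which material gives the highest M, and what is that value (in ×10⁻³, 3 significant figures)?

Screen on constraints: k ≥ 7.75 W/(m·K); cost ≤ 24 $/kg; max service T ≥ 636 °C. Survivors: option Q, option D.
In SI units:
  option Q: σ_y = 534.0 MPa, ρ = 7740 kg/m³
  option D: σ_y = 300.6 MPa, ρ = 3840 kg/m³
  option D: M = 4.52×10⁻³
  option Q: M = 2.99×10⁻³
Option D has the largest M.

option D, M = 4.52×10⁻³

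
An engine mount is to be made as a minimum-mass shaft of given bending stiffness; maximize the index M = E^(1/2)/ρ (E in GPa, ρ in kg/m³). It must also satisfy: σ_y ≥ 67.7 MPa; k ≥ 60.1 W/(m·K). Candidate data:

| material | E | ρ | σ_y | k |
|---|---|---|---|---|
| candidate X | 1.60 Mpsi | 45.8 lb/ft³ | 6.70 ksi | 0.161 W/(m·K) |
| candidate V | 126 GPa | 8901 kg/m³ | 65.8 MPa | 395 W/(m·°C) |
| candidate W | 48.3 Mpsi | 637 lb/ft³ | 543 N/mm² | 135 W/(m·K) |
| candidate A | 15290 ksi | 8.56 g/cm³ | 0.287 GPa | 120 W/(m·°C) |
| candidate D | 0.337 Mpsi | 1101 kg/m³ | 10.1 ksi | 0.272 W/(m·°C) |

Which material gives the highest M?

Screen on constraints: σ_y ≥ 67.7 MPa; k ≥ 60.1 W/(m·K). Survivors: candidate W, candidate A.
Normalizing units and computing the index:
  candidate W: E = 333.0 GPa, ρ = 10200 kg/m³
  candidate A: E = 105.4 GPa, ρ = 8560 kg/m³
  candidate W: M = 1.79×10⁻³
  candidate A: M = 1.20×10⁻³
The maximum is for candidate W.

candidate W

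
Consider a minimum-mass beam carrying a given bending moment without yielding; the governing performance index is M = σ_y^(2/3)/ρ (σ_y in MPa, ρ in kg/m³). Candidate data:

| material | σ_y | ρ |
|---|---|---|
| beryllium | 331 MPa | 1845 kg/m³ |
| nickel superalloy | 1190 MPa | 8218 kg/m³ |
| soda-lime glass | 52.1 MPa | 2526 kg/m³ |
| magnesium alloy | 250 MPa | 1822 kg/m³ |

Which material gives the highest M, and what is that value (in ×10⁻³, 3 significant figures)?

beryllium, M = 25.9×10⁻³

Evaluate M for each candidate:
  beryllium: M = 25.9×10⁻³
  magnesium alloy: M = 21.8×10⁻³
  nickel superalloy: M = 13.7×10⁻³
  soda-lime glass: M = 5.52×10⁻³
The maximum is for beryllium.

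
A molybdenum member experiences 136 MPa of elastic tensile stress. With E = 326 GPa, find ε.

4.17×10⁻⁴

ε = σ/E = 136 / 326000 = 4.17×10⁻⁴.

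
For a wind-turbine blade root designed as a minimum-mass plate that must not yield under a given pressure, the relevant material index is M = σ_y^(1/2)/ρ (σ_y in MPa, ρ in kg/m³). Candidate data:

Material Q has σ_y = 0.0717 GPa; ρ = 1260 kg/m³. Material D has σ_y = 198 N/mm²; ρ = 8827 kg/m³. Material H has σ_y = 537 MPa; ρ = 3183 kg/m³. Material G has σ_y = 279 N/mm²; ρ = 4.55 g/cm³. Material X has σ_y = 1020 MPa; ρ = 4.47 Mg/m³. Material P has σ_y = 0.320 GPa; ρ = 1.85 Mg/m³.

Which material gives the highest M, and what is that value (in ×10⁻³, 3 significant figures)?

Convert each candidate to consistent units, then evaluate M:
  material Q: σ_y = 71.70 MPa, ρ = 1260 kg/m³
  material D: σ_y = 198.0 MPa, ρ = 8827 kg/m³
  material H: σ_y = 537.0 MPa, ρ = 3183 kg/m³
  material G: σ_y = 279.0 MPa, ρ = 4550 kg/m³
  material X: σ_y = 1020 MPa, ρ = 4470 kg/m³
  material P: σ_y = 320.0 MPa, ρ = 1850 kg/m³
  material P: M = 9.67×10⁻³
  material H: M = 7.28×10⁻³
  material X: M = 7.14×10⁻³
  material Q: M = 6.72×10⁻³
  material G: M = 3.67×10⁻³
  material D: M = 1.59×10⁻³
Highest index: material P.

material P, M = 9.67×10⁻³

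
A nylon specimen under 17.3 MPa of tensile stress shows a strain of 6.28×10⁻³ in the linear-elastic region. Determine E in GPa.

E = σ/ε = 17.3 MPa / 6.28×10⁻³ = 2755 MPa = 2.75 GPa.

2.75 GPa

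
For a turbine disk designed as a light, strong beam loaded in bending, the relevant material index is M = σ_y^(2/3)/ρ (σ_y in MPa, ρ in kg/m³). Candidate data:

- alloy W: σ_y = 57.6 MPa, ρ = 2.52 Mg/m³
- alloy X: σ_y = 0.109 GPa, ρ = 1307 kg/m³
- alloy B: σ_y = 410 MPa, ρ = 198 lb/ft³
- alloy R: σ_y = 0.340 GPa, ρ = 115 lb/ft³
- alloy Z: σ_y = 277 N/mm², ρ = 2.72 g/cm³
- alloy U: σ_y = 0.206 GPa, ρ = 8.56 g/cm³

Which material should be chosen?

After converting to SI:
  alloy W: σ_y = 57.60 MPa, ρ = 2520 kg/m³
  alloy X: σ_y = 109.0 MPa, ρ = 1307 kg/m³
  alloy B: σ_y = 410.0 MPa, ρ = 3172 kg/m³
  alloy R: σ_y = 340.0 MPa, ρ = 1842 kg/m³
  alloy Z: σ_y = 277.0 MPa, ρ = 2720 kg/m³
  alloy U: σ_y = 206.0 MPa, ρ = 8560 kg/m³
  alloy R: M = 26.4×10⁻³
  alloy X: M = 17.5×10⁻³
  alloy B: M = 17.4×10⁻³
  alloy Z: M = 15.6×10⁻³
  alloy W: M = 5.92×10⁻³
  alloy U: M = 4.07×10⁻³
Alloy R has the largest M.

alloy R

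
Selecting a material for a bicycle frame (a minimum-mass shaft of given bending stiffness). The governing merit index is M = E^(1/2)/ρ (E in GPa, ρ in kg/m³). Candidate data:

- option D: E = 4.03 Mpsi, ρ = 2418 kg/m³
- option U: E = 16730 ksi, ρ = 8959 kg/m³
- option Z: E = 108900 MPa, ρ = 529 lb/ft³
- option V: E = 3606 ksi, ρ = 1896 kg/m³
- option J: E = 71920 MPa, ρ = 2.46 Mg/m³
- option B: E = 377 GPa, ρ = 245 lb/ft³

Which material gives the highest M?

After converting to SI:
  option D: E = 27.79 GPa, ρ = 2418 kg/m³
  option U: E = 115.3 GPa, ρ = 8959 kg/m³
  option Z: E = 108.9 GPa, ρ = 8474 kg/m³
  option V: E = 24.86 GPa, ρ = 1896 kg/m³
  option J: E = 71.92 GPa, ρ = 2460 kg/m³
  option B: E = 377.0 GPa, ρ = 3925 kg/m³
  option B: M = 4.95×10⁻³
  option J: M = 3.45×10⁻³
  option V: M = 2.63×10⁻³
  option D: M = 2.18×10⁻³
  option Z: M = 1.23×10⁻³
  option U: M = 1.20×10⁻³
Highest index: option B.

option B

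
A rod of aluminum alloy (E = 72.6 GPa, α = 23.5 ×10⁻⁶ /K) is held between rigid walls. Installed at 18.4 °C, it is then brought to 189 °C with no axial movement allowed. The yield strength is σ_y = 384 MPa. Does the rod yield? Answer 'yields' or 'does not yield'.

does not yield

ΔT = 170.6 K. Constrained thermal stress σ = E·α·ΔT = 72.60×10³ MPa × 23.5×10⁻⁶ × 170.6 = 291 MPa (compressive).
Compare to σ_y = 384 MPa: σ < σ_y, so it does not yield.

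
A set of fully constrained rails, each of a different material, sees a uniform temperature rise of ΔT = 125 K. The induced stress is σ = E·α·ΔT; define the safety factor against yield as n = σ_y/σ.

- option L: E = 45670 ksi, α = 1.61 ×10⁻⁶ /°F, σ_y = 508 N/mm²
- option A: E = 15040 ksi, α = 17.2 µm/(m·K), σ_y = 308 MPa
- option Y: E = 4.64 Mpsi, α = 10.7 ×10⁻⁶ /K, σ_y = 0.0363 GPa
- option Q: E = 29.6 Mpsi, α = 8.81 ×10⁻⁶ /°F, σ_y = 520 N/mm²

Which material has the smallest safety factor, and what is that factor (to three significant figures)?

option Y, n = 0.848

With everything in SI (GPa, ×10⁻⁶/K, MPa):
  option L: E = 314.9, α = 2.90, σ_y = 508.0 → σ = 114 MPa, n = 4.45
  option A: E = 103.7, α = 17.2, σ_y = 308.0 → σ = 223 MPa, n = 1.38
  option Y: E = 31.99, α = 10.7, σ_y = 36.30 → σ = 42.8 MPa, n = 0.848
  option Q: E = 204.1, α = 15.9, σ_y = 520.0 → σ = 405 MPa, n = 1.29
The minimum is option Y at n = 0.848.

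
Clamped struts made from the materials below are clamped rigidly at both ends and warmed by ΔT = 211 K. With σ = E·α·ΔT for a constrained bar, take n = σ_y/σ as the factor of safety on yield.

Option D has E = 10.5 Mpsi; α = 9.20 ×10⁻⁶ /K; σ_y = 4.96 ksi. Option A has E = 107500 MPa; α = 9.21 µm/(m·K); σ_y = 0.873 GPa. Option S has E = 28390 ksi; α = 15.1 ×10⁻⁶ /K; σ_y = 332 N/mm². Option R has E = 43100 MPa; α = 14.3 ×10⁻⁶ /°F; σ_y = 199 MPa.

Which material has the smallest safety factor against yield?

Per material, after unit conversion:
  option D: E = 72.39, α = 9.20, σ_y = 34.20 → σ = 141 MPa, n = 0.243
  option A: E = 107.5, α = 9.21, σ_y = 873.0 → σ = 209 MPa, n = 4.18
  option S: E = 195.7, α = 15.1, σ_y = 332.0 → σ = 624 MPa, n = 0.532
  option R: E = 43.10, α = 25.7, σ_y = 199.0 → σ = 234 MPa, n = 0.850
The minimum is option D at n = 0.243.

option D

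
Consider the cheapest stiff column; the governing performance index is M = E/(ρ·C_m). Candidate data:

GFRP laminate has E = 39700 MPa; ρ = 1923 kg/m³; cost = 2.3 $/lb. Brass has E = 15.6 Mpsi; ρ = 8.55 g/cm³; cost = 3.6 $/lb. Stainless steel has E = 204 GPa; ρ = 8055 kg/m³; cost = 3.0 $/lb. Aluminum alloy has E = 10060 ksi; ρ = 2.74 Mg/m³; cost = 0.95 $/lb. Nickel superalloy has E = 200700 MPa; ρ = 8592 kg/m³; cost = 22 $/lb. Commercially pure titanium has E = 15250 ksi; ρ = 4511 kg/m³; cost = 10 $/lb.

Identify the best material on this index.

Normalizing units and computing the index:
  GFRP laminate: E = 39.70 GPa, ρ = 1923 kg/m³, cost = 5.071 $/kg
  brass: E = 107.6 GPa, ρ = 8550 kg/m³, cost = 7.937 $/kg
  stainless steel: E = 204.0 GPa, ρ = 8055 kg/m³, cost = 6.614 $/kg
  aluminum alloy: E = 69.36 GPa, ρ = 2740 kg/m³, cost = 2.094 $/kg
  nickel superalloy: E = 200.7 GPa, ρ = 8592 kg/m³, cost = 48.50 $/kg
  commercially pure titanium: E = 105.1 GPa, ρ = 4511 kg/m³, cost = 22.05 $/kg
  aluminum alloy: M = 12.1 MN·m per $
  GFRP laminate: M = 4.07 MN·m per $
  stainless steel: M = 3.83 MN·m per $
  brass: M = 1.59 MN·m per $
  commercially pure titanium: M = 1.06 MN·m per $
  nickel superalloy: M = 0.482 MN·m per $
Highest index: aluminum alloy.

aluminum alloy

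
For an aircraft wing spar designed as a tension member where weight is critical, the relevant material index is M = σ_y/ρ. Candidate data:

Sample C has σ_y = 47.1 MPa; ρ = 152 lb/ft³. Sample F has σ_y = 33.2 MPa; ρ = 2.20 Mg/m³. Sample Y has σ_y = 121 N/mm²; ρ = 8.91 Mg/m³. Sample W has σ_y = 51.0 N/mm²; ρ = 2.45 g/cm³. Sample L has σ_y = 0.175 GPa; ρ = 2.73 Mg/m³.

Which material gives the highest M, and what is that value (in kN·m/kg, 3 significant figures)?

Convert each candidate to consistent units, then evaluate M:
  sample C: σ_y = 47.10 MPa, ρ = 2435 kg/m³
  sample F: σ_y = 33.20 MPa, ρ = 2200 kg/m³
  sample Y: σ_y = 121.0 MPa, ρ = 8910 kg/m³
  sample W: σ_y = 51.00 MPa, ρ = 2450 kg/m³
  sample L: σ_y = 175.0 MPa, ρ = 2730 kg/m³
  sample L: M = 64.1 kN·m/kg
  sample W: M = 20.8 kN·m/kg
  sample C: M = 19.3 kN·m/kg
  sample F: M = 15.1 kN·m/kg
  sample Y: M = 13.6 kN·m/kg
Sample L has the largest M.

sample L, M = 64.1 kN·m/kg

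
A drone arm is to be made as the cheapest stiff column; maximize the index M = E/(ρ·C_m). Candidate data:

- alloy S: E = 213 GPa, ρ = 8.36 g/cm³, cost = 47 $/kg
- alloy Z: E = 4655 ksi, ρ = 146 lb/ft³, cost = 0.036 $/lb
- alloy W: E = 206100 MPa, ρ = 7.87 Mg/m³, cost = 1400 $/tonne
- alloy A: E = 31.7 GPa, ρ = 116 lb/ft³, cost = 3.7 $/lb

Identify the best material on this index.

alloy Z

Putting every candidate on a common basis:
  alloy S: E = 213.0 GPa, ρ = 8360 kg/m³, cost = 47.00 $/kg
  alloy Z: E = 32.10 GPa, ρ = 2339 kg/m³, cost = 0.07937 $/kg
  alloy W: E = 206.1 GPa, ρ = 7870 kg/m³, cost = 1.400 $/kg
  alloy A: E = 31.70 GPa, ρ = 1858 kg/m³, cost = 8.157 $/kg
  alloy Z: M = 173 MN·m per $
  alloy W: M = 18.7 MN·m per $
  alloy A: M = 2.09 MN·m per $
  alloy S: M = 0.542 MN·m per $
The maximum is for alloy Z.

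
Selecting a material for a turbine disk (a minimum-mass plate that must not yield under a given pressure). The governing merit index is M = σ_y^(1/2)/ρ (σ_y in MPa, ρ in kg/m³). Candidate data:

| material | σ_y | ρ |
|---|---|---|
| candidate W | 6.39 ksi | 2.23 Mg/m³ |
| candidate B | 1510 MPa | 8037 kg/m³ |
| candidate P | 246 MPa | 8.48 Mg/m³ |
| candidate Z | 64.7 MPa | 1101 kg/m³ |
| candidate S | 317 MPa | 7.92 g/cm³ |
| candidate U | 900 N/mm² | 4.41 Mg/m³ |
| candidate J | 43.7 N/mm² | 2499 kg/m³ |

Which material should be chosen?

candidate Z

Convert each candidate to consistent units, then evaluate M:
  candidate W: σ_y = 44.06 MPa, ρ = 2230 kg/m³
  candidate B: σ_y = 1510 MPa, ρ = 8037 kg/m³
  candidate P: σ_y = 246.0 MPa, ρ = 8480 kg/m³
  candidate Z: σ_y = 64.70 MPa, ρ = 1101 kg/m³
  candidate S: σ_y = 317.0 MPa, ρ = 7920 kg/m³
  candidate U: σ_y = 900.0 MPa, ρ = 4410 kg/m³
  candidate J: σ_y = 43.70 MPa, ρ = 2499 kg/m³
  candidate Z: M = 7.31×10⁻³
  candidate U: M = 6.80×10⁻³
  candidate B: M = 4.83×10⁻³
  candidate W: M = 2.98×10⁻³
  candidate J: M = 2.65×10⁻³
  candidate S: M = 2.25×10⁻³
  candidate P: M = 1.85×10⁻³
Candidate Z ranks first.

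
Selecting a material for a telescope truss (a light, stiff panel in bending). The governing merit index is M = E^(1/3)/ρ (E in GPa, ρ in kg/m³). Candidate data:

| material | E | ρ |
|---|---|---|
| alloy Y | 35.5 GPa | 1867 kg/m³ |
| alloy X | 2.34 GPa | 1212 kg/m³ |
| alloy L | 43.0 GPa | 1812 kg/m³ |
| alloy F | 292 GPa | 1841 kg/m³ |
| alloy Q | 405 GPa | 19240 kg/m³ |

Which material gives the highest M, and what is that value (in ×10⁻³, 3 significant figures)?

alloy F, M = 3.60×10⁻³

Computing M directly (units already consistent):
  alloy F: M = 3.60×10⁻³
  alloy L: M = 1.93×10⁻³
  alloy Y: M = 1.76×10⁻³
  alloy X: M = 1.10×10⁻³
  alloy Q: M = 0.385×10⁻³
The maximum is for alloy F.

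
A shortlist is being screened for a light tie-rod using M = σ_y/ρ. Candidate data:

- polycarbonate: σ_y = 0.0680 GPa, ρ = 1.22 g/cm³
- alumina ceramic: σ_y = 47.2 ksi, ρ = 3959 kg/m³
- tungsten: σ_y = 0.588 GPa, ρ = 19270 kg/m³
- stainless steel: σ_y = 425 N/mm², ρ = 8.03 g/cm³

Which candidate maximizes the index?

alumina ceramic

Convert each candidate to consistent units, then evaluate M:
  polycarbonate: σ_y = 68.00 MPa, ρ = 1220 kg/m³
  alumina ceramic: σ_y = 325.4 MPa, ρ = 3959 kg/m³
  tungsten: σ_y = 588.0 MPa, ρ = 19270 kg/m³
  stainless steel: σ_y = 425.0 MPa, ρ = 8030 kg/m³
  alumina ceramic: M = 82.2 kN·m/kg
  polycarbonate: M = 55.7 kN·m/kg
  stainless steel: M = 52.9 kN·m/kg
  tungsten: M = 30.5 kN·m/kg
Alumina ceramic has the largest M.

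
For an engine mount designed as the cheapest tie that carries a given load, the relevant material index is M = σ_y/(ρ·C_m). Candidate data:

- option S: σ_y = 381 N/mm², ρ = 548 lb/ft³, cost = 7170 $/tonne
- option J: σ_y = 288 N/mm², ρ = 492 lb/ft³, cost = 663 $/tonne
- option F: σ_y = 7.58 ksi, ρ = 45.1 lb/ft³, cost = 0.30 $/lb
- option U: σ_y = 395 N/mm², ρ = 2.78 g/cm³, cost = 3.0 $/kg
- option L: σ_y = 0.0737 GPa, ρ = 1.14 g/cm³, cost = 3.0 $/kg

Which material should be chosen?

Normalizing units and computing the index:
  option S: σ_y = 381.0 MPa, ρ = 8778 kg/m³, cost = 7.170 $/kg
  option J: σ_y = 288.0 MPa, ρ = 7881 kg/m³, cost = 0.6630 $/kg
  option F: σ_y = 52.26 MPa, ρ = 722.4 kg/m³, cost = 0.6614 $/kg
  option U: σ_y = 395.0 MPa, ρ = 2780 kg/m³, cost = 3.000 $/kg
  option L: σ_y = 73.70 MPa, ρ = 1140 kg/m³, cost = 3.000 $/kg
  option F: M = 109 kN·m per $
  option J: M = 55.1 kN·m per $
  option U: M = 47.4 kN·m per $
  option L: M = 21.5 kN·m per $
  option S: M = 6.05 kN·m per $
Highest index: option F.

option F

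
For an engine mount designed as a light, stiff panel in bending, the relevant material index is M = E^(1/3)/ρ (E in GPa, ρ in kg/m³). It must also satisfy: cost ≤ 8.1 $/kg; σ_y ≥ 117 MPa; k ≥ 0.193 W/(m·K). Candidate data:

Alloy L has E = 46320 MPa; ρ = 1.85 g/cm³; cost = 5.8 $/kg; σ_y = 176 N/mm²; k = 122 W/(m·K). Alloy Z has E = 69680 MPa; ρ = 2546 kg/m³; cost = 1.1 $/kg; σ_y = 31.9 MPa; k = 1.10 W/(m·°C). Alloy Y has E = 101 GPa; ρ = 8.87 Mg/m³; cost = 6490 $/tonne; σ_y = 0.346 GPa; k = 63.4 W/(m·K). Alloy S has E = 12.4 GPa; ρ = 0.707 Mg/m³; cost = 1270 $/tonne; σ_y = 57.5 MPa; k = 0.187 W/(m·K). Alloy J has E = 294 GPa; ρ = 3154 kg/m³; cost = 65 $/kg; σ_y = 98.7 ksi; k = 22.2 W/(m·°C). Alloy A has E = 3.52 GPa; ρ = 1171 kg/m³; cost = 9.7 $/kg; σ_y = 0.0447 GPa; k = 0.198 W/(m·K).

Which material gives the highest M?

alloy L

Screen on constraints: cost ≤ 8.1 $/kg; σ_y ≥ 117 MPa; k ≥ 0.193 W/(m·K). Survivors: alloy L, alloy Y.
Putting every candidate on a common basis:
  alloy L: E = 46.32 GPa, ρ = 1850 kg/m³
  alloy Y: E = 101.0 GPa, ρ = 8870 kg/m³
  alloy L: M = 1.94×10⁻³
  alloy Y: M = 0.525×10⁻³
Alloy L has the largest M.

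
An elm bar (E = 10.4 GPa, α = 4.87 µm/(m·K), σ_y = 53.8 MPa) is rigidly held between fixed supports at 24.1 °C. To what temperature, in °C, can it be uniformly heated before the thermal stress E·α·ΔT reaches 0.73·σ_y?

E·α·ΔT = 39.27 MPa ⇒ ΔT = 39.27 / (10.40×10³ × 4.87×10⁻⁶) = 775.4 K.
T = 24.1 + 775.4 = 799.5 °C.

800 °C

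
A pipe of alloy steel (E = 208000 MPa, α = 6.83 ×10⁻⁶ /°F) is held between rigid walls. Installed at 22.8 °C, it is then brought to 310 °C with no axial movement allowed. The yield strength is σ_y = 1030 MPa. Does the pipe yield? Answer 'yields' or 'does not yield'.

E = 208000 MPa = 208.0 GPa.
α = 6.83×10⁻⁶/°F × 9/5 = 12.3×10⁻⁶/K.
ΔT = 287.2 K. Constrained thermal stress σ = E·α·ΔT = 208.0×10³ MPa × 12.3×10⁻⁶ × 287.2 = 734 MPa (compressive).
Compare to σ_y = 1030 MPa: σ < σ_y, so it does not yield.

does not yield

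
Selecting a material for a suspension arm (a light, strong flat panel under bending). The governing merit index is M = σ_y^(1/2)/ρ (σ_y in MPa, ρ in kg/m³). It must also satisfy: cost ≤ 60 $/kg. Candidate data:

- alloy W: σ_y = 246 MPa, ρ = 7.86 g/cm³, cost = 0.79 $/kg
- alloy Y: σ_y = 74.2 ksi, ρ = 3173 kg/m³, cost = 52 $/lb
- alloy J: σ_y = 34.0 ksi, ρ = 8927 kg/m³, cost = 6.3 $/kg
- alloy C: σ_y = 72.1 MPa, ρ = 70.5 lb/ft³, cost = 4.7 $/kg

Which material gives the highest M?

alloy C

Screen on constraints: cost ≤ 60 $/kg. Survivors: alloy W, alloy J, alloy C.
Putting every candidate on a common basis:
  alloy W: σ_y = 246.0 MPa, ρ = 7860 kg/m³
  alloy J: σ_y = 234.4 MPa, ρ = 8927 kg/m³
  alloy C: σ_y = 72.10 MPa, ρ = 1129 kg/m³
  alloy C: M = 7.52×10⁻³
  alloy W: M = 2.00×10⁻³
  alloy J: M = 1.72×10⁻³
Alloy C ranks first.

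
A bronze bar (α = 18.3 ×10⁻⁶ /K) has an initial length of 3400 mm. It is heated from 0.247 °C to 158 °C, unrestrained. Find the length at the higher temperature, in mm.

3409.8 mm

ΔT = 158 − 0.247 = 157.8 K.
ΔL = α·L₀·ΔT = 18.3×10⁻⁶ × 3400 mm × 157.8 K = 9.82 mm.
L = L₀ + ΔL = 3400 + 9.82 = 3409.8 mm.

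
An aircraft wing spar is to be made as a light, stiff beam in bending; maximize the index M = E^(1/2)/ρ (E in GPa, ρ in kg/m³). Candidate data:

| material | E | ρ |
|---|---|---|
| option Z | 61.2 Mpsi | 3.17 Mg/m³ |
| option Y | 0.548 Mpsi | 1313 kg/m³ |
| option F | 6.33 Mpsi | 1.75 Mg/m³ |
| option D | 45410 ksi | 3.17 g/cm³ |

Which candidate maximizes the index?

option Z

Convert each candidate to consistent units, then evaluate M:
  option Z: E = 422.0 GPa, ρ = 3170 kg/m³
  option Y: E = 3.778 GPa, ρ = 1313 kg/m³
  option F: E = 43.64 GPa, ρ = 1750 kg/m³
  option D: E = 313.1 GPa, ρ = 3170 kg/m³
  option Z: M = 6.48×10⁻³
  option D: M = 5.58×10⁻³
  option F: M = 3.78×10⁻³
  option Y: M = 1.48×10⁻³
Highest index: option Z.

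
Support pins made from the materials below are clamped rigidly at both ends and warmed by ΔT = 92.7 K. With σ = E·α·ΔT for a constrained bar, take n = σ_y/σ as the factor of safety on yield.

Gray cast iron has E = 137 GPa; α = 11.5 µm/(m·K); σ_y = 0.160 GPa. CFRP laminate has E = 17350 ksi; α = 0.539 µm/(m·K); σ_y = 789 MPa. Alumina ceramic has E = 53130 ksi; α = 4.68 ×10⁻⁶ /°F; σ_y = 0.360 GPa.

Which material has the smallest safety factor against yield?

In consistent units (E in GPa, α in ×10⁻⁶/K, σ_y in MPa):
  gray cast iron: E = 137.0, α = 11.5, σ_y = 160.0 → σ = 146 MPa, n = 1.10
  CFRP laminate: E = 119.6, α = 0.539, σ_y = 789.0 → σ = 5.98 MPa, n = 132
  alumina ceramic: E = 366.3, α = 8.42, σ_y = 360.0 → σ = 286 MPa, n = 1.26
Gray cast iron has the lowest safety factor, n = 1.10.

gray cast iron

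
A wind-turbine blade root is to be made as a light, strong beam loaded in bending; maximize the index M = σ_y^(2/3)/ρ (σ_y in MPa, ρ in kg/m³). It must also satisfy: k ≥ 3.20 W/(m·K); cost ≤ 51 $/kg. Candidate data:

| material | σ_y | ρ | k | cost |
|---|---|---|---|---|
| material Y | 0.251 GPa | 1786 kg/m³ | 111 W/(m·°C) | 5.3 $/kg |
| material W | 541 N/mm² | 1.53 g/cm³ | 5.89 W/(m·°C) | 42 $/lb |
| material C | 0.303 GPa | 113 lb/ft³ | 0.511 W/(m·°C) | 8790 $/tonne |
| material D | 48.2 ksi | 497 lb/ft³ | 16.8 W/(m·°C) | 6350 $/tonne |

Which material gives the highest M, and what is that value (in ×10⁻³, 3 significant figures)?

material Y, M = 22.3×10⁻³

Screen on constraints: k ≥ 3.20 W/(m·K); cost ≤ 51 $/kg. Survivors: material Y, material D.
In SI units:
  material Y: σ_y = 251.0 MPa, ρ = 1786 kg/m³
  material D: σ_y = 332.3 MPa, ρ = 7961 kg/m³
  material Y: M = 22.3×10⁻³
  material D: M = 6.03×10⁻³
The maximum is for material Y.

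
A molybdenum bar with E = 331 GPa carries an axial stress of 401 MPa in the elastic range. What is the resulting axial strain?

1.21×10⁻³

ε = σ/E = 401 / 331000 = 1.21×10⁻³.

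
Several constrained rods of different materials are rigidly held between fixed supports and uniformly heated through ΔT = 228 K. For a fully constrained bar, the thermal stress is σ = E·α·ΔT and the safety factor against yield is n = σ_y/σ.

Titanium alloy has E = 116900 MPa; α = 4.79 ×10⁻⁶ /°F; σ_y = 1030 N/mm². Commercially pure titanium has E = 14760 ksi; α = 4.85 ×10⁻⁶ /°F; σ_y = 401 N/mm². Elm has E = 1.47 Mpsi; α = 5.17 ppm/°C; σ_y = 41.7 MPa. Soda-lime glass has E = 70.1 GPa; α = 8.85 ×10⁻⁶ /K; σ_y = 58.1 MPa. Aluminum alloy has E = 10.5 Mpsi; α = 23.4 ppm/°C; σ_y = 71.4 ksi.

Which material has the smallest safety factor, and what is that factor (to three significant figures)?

soda-lime glass, n = 0.411

In consistent units (E in GPa, α in ×10⁻⁶/K, σ_y in MPa):
  titanium alloy: E = 116.9, α = 8.62, σ_y = 1030 → σ = 230 MPa, n = 4.48
  commercially pure titanium: E = 101.8, α = 8.73, σ_y = 401.0 → σ = 203 MPa, n = 1.98
  elm: E = 10.14, α = 5.17, σ_y = 41.70 → σ = 11.9 MPa, n = 3.49
  soda-lime glass: E = 70.10, α = 8.85, σ_y = 58.10 → σ = 141 MPa, n = 0.411
  aluminum alloy: E = 72.39, α = 23.4, σ_y = 492.3 → σ = 386 MPa, n = 1.27
Smallest n: soda-lime glass with n = 0.411.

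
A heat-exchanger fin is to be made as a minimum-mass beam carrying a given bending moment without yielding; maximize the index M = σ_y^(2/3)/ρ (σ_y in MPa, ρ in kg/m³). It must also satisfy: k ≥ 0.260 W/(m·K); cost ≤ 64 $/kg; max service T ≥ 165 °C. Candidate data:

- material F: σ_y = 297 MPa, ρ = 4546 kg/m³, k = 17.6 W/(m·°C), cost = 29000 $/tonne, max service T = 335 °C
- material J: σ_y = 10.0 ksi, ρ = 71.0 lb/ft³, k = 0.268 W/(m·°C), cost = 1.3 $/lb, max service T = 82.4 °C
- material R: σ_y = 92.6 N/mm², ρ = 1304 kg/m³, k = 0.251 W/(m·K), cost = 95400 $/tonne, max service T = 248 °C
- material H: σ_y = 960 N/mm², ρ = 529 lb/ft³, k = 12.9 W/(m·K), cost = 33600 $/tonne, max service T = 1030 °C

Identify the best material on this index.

Screen on constraints: k ≥ 0.260 W/(m·K); cost ≤ 64 $/kg; max service T ≥ 165 °C. Survivors: material F, material H.
In SI units:
  material F: σ_y = 297.0 MPa, ρ = 4546 kg/m³
  material H: σ_y = 960.0 MPa, ρ = 8474 kg/m³
  material H: M = 11.5×10⁻³
  material F: M = 9.79×10⁻³
Material H ranks first.

material H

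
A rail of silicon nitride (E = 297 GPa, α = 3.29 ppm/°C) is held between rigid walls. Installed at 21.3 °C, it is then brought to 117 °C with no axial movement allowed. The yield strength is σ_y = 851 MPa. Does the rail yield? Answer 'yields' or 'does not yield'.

ΔT = 95.70 K. Constrained thermal stress σ = E·α·ΔT = 297.0×10³ MPa × 3.29×10⁻⁶ × 95.70 = 93.5 MPa (compressive).
Compare to σ_y = 851 MPa: σ < σ_y, so it does not yield.

does not yield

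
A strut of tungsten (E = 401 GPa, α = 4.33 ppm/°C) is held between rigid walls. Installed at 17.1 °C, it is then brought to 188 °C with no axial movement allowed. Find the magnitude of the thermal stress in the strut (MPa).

297 MPa

ΔT = 170.9 K. Constrained thermal stress σ = E·α·ΔT = 401.0×10³ MPa × 4.33×10⁻⁶ × 170.9 = 297 MPa (compressive).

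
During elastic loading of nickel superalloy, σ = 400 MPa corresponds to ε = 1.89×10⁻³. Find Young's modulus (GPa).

212 GPa

E = σ/ε = 400 MPa / 1.89×10⁻³ = 211600 MPa = 212 GPa.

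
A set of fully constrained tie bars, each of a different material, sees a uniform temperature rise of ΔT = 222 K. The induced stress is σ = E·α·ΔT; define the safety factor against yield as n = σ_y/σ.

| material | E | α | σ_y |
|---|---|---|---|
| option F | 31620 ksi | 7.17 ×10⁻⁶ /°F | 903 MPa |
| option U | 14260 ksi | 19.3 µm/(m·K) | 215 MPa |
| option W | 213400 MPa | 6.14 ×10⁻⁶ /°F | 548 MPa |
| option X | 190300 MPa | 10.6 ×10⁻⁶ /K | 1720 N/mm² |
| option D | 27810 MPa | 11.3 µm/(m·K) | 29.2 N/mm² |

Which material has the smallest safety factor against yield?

With everything in SI (GPa, ×10⁻⁶/K, MPa):
  option F: E = 218.0, α = 12.9, σ_y = 903.0 → σ = 625 MPa, n = 1.45
  option U: E = 98.32, α = 19.3, σ_y = 215.0 → σ = 421 MPa, n = 0.510
  option W: E = 213.4, α = 11.1, σ_y = 548.0 → σ = 524 MPa, n = 1.05
  option X: E = 190.3, α = 10.6, σ_y = 1720 → σ = 448 MPa, n = 3.84
  option D: E = 27.81, α = 11.3, σ_y = 29.20 → σ = 69.8 MPa, n = 0.419
The minimum is option D at n = 0.419.

option D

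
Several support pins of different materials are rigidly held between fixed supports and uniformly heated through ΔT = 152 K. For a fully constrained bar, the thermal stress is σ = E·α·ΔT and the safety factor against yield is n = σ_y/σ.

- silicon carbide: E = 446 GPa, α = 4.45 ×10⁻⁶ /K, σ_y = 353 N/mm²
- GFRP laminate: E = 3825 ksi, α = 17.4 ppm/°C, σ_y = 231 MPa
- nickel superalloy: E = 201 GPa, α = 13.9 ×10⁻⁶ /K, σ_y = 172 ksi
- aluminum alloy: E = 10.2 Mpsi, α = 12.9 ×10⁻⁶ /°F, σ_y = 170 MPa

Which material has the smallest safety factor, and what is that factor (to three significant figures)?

With everything in SI (GPa, ×10⁻⁶/K, MPa):
  silicon carbide: E = 446.0, α = 4.45, σ_y = 353.0 → σ = 302 MPa, n = 1.17
  GFRP laminate: E = 26.37, α = 17.4, σ_y = 231.0 → σ = 69.7 MPa, n = 3.31
  nickel superalloy: E = 201.0, α = 13.9, σ_y = 1186 → σ = 425 MPa, n = 2.79
  aluminum alloy: E = 70.33, α = 23.2, σ_y = 170.0 → σ = 248 MPa, n = 0.685
The minimum is aluminum alloy at n = 0.685.

aluminum alloy, n = 0.685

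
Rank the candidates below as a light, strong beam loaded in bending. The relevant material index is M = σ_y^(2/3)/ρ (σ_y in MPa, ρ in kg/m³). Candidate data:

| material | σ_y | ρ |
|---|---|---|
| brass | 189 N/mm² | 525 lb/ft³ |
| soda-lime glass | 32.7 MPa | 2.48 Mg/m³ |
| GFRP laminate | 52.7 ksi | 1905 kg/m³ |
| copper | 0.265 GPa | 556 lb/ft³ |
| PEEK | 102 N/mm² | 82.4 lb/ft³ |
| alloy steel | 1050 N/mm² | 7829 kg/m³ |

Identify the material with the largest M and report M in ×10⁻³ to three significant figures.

Putting every candidate on a common basis:
  brass: σ_y = 189.0 MPa, ρ = 8410 kg/m³
  soda-lime glass: σ_y = 32.70 MPa, ρ = 2480 kg/m³
  GFRP laminate: σ_y = 363.4 MPa, ρ = 1905 kg/m³
  copper: σ_y = 265.0 MPa, ρ = 8906 kg/m³
  PEEK: σ_y = 102.0 MPa, ρ = 1320 kg/m³
  alloy steel: σ_y = 1050 MPa, ρ = 7829 kg/m³
  GFRP laminate: M = 26.7×10⁻³
  PEEK: M = 16.5×10⁻³
  alloy steel: M = 13.2×10⁻³
  copper: M = 4.63×10⁻³
  soda-lime glass: M = 4.12×10⁻³
  brass: M = 3.92×10⁻³
GFRP laminate ranks first.

GFRP laminate, M = 26.7×10⁻³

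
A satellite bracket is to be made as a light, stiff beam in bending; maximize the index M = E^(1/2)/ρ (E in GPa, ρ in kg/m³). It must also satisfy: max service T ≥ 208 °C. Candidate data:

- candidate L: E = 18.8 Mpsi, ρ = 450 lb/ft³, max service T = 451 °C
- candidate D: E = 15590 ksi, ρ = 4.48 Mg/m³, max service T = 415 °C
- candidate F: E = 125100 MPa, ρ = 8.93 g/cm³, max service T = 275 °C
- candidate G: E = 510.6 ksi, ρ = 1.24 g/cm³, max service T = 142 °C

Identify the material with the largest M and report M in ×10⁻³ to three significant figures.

Screen on constraints: max service T ≥ 208 °C. Survivors: candidate L, candidate D, candidate F.
Convert each candidate to consistent units, then evaluate M:
  candidate L: E = 129.6 GPa, ρ = 7208 kg/m³
  candidate D: E = 107.5 GPa, ρ = 4480 kg/m³
  candidate F: E = 125.1 GPa, ρ = 8930 kg/m³
  candidate D: M = 2.31×10⁻³
  candidate L: M = 1.58×10⁻³
  candidate F: M = 1.25×10⁻³
The maximum is for candidate D.

candidate D, M = 2.31×10⁻³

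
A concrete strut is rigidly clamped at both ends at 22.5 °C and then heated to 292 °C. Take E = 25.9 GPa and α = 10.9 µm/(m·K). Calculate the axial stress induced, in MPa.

76.1 MPa

ΔT = 269.5 K. Constrained thermal stress σ = E·α·ΔT = 25.90×10³ MPa × 10.9×10⁻⁶ × 269.5 = 76.1 MPa (compressive).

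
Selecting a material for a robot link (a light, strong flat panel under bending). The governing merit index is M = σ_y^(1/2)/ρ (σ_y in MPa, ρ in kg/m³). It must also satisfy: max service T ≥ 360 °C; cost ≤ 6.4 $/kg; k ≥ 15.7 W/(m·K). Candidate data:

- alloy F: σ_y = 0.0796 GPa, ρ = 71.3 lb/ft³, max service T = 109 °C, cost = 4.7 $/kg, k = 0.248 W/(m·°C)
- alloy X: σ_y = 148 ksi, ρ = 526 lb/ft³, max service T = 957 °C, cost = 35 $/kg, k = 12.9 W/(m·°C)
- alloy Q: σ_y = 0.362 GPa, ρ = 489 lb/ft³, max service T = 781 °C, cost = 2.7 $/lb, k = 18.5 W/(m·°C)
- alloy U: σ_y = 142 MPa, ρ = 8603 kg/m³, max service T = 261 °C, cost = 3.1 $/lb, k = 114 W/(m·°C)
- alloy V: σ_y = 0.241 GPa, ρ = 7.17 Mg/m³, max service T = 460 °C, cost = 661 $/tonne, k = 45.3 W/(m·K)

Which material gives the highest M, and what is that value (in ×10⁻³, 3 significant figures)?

alloy Q, M = 2.43×10⁻³

Screen on constraints: max service T ≥ 360 °C; cost ≤ 6.4 $/kg; k ≥ 15.7 W/(m·K). Survivors: alloy Q, alloy V.
In SI units:
  alloy Q: σ_y = 362.0 MPa, ρ = 7833 kg/m³
  alloy V: σ_y = 241.0 MPa, ρ = 7170 kg/m³
  alloy Q: M = 2.43×10⁻³
  alloy V: M = 2.17×10⁻³
Highest index: alloy Q.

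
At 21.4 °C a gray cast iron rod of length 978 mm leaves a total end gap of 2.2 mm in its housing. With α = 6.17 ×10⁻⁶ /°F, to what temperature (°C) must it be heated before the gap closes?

224 °C

α = 6.17×10⁻⁶/°F × 9/5 = 11.1×10⁻⁶/K.
α·L₀·ΔT = 2.2 mm ⇒ ΔT = 2.2 / (11.1×10⁻⁶ × 978.0) = 202.5 K.
T = 21.4 + 202.5 = 223.9 °C.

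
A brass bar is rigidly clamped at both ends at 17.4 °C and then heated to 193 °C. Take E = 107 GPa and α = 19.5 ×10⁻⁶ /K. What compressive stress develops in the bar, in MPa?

366 MPa

ΔT = 175.6 K. Constrained thermal stress σ = E·α·ΔT = 107.0×10³ MPa × 19.5×10⁻⁶ × 175.6 = 366 MPa (compressive).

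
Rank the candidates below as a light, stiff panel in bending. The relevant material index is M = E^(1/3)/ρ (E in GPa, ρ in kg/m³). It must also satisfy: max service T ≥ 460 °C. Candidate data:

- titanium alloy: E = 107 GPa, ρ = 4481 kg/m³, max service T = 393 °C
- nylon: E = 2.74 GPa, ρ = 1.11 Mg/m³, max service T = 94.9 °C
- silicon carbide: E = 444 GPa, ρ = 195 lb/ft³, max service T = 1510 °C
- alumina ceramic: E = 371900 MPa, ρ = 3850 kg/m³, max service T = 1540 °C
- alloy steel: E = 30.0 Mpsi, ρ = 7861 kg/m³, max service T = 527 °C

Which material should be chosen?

silicon carbide

Screen on constraints: max service T ≥ 460 °C. Survivors: silicon carbide, alumina ceramic, alloy steel.
In SI units:
  silicon carbide: E = 444.0 GPa, ρ = 3124 kg/m³
  alumina ceramic: E = 371.9 GPa, ρ = 3850 kg/m³
  alloy steel: E = 206.8 GPa, ρ = 7861 kg/m³
  silicon carbide: M = 2.44×10⁻³
  alumina ceramic: M = 1.87×10⁻³
  alloy steel: M = 0.752×10⁻³
Silicon carbide ranks first.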